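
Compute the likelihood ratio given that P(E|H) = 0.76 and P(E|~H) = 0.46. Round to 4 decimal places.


LR = P(E|H) / P(E|~H)
= 0.76 / 0.46 = 1.6522

1.6522


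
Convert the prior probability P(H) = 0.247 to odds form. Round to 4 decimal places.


P(not H) = 1 - 0.247 = 0.753
Odds = 0.247 / 0.753 = 0.328

0.328


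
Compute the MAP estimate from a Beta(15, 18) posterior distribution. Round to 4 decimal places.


MAP = mode of Beta distribution
= (alpha - 1)/(alpha + beta - 2)
= (15-1)/(15+18-2)
= 14/31 = 0.4516

0.4516


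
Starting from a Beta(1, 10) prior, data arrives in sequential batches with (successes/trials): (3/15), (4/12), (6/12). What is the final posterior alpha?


In sequential Bayesian updating, we sum all successes.
Total successes = 13
Final alpha = 1 + 13 = 14

14


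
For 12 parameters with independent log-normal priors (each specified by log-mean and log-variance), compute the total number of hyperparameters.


A log-normal prior has 2 hyperparameters per parameter.
Total = 12 * 2 = 24

24


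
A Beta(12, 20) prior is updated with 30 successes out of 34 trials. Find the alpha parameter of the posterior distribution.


In the Beta-Binomial conjugate update:
alpha_post = alpha_prior + successes
= 12 + 30
= 42

42


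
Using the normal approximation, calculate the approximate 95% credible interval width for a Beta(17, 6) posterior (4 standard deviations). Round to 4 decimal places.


Var(Beta) = 17*6/(23^2 * 24) = 0.008
SD = 0.0896
Width ~ 4*SD = 0.3585

0.3585


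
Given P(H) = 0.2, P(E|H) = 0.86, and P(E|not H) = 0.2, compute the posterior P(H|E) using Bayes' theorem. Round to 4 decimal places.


By Bayes' theorem: P(H|E) = P(E|H)*P(H) / P(E)
P(E) = P(E|H)*P(H) + P(E|not H)*P(not H)
P(E) = 0.86*0.2 + 0.2*0.8 = 0.332
P(H|E) = 0.86*0.2 / 0.332 = 0.5181

0.5181


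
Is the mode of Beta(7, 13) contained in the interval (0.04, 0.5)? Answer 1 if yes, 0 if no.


Mode = (a-1)/(a+b-2) = 6/18 = 0.3333
Interval: (0.04, 0.5)
Contains mode? 1

1


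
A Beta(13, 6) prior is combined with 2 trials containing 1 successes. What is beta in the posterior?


In conjugate updating:
beta_posterior = beta_prior + (n - k)
= 6 + (2 - 1)
= 6 + 1 = 7

7


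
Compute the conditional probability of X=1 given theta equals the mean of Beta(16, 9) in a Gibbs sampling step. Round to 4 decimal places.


Mean of Beta(16, 9) = 0.64
P(X=1 | theta=0.64) = 0.64

0.64


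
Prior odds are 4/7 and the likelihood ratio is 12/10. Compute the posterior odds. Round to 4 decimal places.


Posterior odds = prior odds * likelihood ratio
= (4/7) * (12/10)
= 48 / 70
= 0.6857

0.6857


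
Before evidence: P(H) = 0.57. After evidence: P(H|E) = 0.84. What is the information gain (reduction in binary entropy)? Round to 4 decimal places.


Prior entropy = 0.9858
Posterior entropy = 0.6343
Information gain = 0.9858 - 0.6343 = 0.3515

0.3515


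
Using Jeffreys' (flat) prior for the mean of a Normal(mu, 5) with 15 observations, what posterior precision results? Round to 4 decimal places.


Flat prior means prior precision is 0.
Posterior precision = n / sigma^2 = 15/5 = 3.0

3.0


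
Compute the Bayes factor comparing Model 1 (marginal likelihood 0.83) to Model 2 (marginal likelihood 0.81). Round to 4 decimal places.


BF12 = marginal likelihood of M1 / marginal likelihood of M2
= 0.83/0.81
= 1.0247

1.0247


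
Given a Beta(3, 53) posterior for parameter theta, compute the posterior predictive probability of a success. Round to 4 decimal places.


For a Beta-Bernoulli model, the predictive probability is the mean:
P(success) = 3/(3+53) = 3/56 = 0.0536

0.0536


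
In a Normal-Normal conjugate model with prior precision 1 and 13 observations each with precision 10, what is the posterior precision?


Posterior precision = prior precision + n * observation precision
= 1 + 13 * 10
= 1 + 130 = 131

131


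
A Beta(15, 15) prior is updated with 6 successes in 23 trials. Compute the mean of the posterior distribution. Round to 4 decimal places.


After update: Beta(21, 32)
Mean = 21 / (21 + 32) = 21 / 53
= 0.3962

0.3962


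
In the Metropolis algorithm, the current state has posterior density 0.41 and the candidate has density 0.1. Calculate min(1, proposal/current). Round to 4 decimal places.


Ratio = 0.1/0.41 = 0.2439
Acceptance probability = min(1, 0.2439)
= 0.2439

0.2439


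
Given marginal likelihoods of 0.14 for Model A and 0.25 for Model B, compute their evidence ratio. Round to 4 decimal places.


Ratio = ML(A) / ML(B) = 0.14/0.25
= 0.56

0.56


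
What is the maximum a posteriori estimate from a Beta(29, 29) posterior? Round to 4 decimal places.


The MAP estimate equals the mode of the distribution.
Mode of Beta(a,b) = (a-1)/(a+b-2)
= 28/56
= 0.5

0.5


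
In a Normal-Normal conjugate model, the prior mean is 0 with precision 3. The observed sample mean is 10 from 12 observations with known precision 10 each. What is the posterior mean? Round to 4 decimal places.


Posterior precision = tau0 + n*tau = 3 + 12*10 = 123
Posterior mean = (tau0*mu0 + n*tau*xbar) / posterior_precision
= (3*0 + 12*10*10) / 123
= 1200 / 123 = 9.7561

9.7561


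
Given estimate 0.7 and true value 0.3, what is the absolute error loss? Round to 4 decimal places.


Absolute error = |estimate - true|
= |0.4| = 0.4

0.4


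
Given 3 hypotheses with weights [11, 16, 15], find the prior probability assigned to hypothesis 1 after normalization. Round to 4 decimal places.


To normalize, divide each weight by the sum of all weights.
Sum = 42
Prior(H1) = 11/42 = 0.2619

0.2619


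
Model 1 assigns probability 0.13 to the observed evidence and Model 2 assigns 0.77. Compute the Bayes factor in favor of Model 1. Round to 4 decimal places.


BF = P(data|M1) / P(data|M2)
= 0.13 / 0.77 = 0.1688

0.1688


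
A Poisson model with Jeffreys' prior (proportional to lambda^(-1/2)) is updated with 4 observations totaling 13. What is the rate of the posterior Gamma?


Posterior = Gamma(0.5 + S, n)
= Gamma(0.5 + 13, 4)
Posterior rate = 0 + n = 4

4.0


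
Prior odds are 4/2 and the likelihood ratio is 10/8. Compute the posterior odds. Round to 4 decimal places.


Posterior odds = prior odds * likelihood ratio
= (4/2) * (10/8)
= 40 / 16
= 2.5

2.5


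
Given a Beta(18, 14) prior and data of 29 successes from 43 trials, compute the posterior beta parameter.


Number of failures = 43 - 29 = 14
Posterior beta = 14 + 14 = 28

28


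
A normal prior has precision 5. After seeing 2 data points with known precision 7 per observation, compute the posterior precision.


In the conjugate normal model, precisions add:
tau_posterior = tau_prior + n * tau_data
= 5 + 2*7 = 19

19


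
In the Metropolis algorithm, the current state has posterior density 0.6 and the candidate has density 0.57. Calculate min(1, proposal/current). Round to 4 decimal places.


Ratio = 0.57/0.6 = 0.95
Acceptance probability = min(1, 0.95)
= 0.95

0.95


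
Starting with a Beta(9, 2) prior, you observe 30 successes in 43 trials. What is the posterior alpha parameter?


For a Beta-Binomial conjugate model:
Posterior alpha = prior alpha + number of successes
= 9 + 30 = 39

39


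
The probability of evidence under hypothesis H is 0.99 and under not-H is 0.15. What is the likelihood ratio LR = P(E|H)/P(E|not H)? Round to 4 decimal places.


LR = 0.99 / 0.15
= 6.6

6.6


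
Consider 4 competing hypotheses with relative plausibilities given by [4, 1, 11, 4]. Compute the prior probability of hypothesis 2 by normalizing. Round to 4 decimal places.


Sum of weights = 4 + 1 + 11 + 4 = 20
Normalized prior for H2 = 1 / 20
= 0.05

0.05


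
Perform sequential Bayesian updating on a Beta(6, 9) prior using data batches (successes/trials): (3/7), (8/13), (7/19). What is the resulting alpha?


Accumulate successes: 18
Posterior alpha = prior alpha + sum of successes
= 6 + 18 = 24

24


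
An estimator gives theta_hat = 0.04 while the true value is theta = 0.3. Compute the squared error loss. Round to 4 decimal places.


The squared error loss is (theta_hat - theta)^2
= (0.04 - 0.3)^2
= (-0.26)^2 = 0.0676

0.0676


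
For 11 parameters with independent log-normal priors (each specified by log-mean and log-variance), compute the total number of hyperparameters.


A log-normal prior has 2 hyperparameters per parameter.
Total = 11 * 2 = 22

22


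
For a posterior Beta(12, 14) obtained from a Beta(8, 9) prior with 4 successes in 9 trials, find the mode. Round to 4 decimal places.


Mode = (alpha - 1) / (alpha + beta - 2)
= 11 / 24
= 0.4583

0.4583


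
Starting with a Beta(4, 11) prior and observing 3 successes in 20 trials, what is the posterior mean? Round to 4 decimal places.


Posterior parameters: alpha = 4 + 3 = 7
beta = 11 + 17 = 28
Posterior mean = alpha / (alpha + beta) = 7 / 35
= 0.2

0.2


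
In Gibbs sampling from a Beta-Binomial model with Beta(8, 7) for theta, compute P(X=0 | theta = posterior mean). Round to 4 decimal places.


Posterior mean = alpha/(alpha+beta) = 8/15 = 0.5333
P(X=0|theta=mean) = 1 - theta = 0.4667

0.4667


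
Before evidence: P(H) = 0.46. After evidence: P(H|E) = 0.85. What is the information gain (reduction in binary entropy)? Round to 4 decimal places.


Prior entropy = 0.9954
Posterior entropy = 0.6098
Information gain = 0.9954 - 0.6098 = 0.3855

0.3855


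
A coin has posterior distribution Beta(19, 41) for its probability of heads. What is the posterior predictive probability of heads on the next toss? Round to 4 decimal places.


Posterior predictive = E[theta] = alpha/(alpha+beta)
= 19/60
= 0.3167

0.3167


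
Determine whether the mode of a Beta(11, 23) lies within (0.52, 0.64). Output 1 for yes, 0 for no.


First find the mode: (a-1)/(a+b-2) = 0.3125
Is 0.3125 in (0.52, 0.64)? 0

0


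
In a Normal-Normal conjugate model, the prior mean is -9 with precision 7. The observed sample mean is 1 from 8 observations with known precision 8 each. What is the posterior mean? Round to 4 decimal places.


Posterior precision = tau0 + n*tau = 7 + 8*8 = 71
Posterior mean = (tau0*mu0 + n*tau*xbar) / posterior_precision
= (7*-9 + 8*8*1) / 71
= 1 / 71 = 0.0141

0.0141


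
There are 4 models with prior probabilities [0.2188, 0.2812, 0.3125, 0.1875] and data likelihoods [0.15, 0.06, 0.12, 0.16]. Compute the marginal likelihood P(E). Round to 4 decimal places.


P(E) = sum over models of P(M_i) * P(E|M_i)
= 0.2188*0.15 + 0.2812*0.06 + 0.3125*0.12 + 0.1875*0.16
= 0.1172

0.1172


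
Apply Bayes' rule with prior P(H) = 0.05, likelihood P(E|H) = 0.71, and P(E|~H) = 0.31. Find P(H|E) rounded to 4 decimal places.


Step 1: Compute marginal P(E) = P(E|H)P(H) + P(E|~H)P(~H)
= 0.71*0.05 + 0.31*0.95 = 0.33
Step 2: P(H|E) = P(E|H)P(H)/P(E) = 0.0355/0.33
= 0.1076

0.1076


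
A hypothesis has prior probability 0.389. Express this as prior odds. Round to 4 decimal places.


Odds = P(H) / P(not H) = 0.389 / 0.611
= 0.6367

0.6367


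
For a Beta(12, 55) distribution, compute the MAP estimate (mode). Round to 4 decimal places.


MAP = mode = (a-1)/(a+b-2)
= (12-1)/(12+55-2)
= 11/65 = 0.1692

0.1692


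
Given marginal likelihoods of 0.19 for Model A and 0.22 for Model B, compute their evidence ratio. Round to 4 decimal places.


Ratio = ML(A) / ML(B) = 0.19/0.22
= 0.8636

0.8636


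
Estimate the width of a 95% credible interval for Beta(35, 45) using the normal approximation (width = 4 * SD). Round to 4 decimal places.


For Beta(a,b): Var = ab/((a+b)^2(a+b+1))
Var = 0.003, SD = 0.0551
Approximate 95% CI width = 4 * 0.0551 = 0.2205

0.2205


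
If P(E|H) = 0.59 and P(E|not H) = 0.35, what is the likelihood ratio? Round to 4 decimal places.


Likelihood ratio = P(E|H) / P(E|not H)
= 0.59 / 0.35
= 1.6857

1.6857


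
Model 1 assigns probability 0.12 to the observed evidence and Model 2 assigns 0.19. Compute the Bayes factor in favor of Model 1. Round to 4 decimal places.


BF = P(data|M1) / P(data|M2)
= 0.12 / 0.19 = 0.6316

0.6316


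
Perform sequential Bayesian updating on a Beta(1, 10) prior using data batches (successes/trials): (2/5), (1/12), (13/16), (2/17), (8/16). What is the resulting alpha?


Accumulate successes: 26
Posterior alpha = prior alpha + sum of successes
= 1 + 26 = 27

27


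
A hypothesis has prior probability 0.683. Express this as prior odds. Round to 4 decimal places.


Odds = P(H) / P(not H) = 0.683 / 0.317
= 2.1546

2.1546


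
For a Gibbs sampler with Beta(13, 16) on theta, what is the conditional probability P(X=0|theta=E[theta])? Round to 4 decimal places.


E[theta] = 13/(13+16) = 0.4483
P(X=0|theta) = 1 - theta = 0.5517

0.5517


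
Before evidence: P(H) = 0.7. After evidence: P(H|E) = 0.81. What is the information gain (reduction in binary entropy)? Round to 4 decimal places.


Prior entropy = 0.8813
Posterior entropy = 0.7015
Information gain = 0.8813 - 0.7015 = 0.1798

0.1798


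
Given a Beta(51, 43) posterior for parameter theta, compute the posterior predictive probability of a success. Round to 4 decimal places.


For a Beta-Bernoulli model, the predictive probability is the mean:
P(success) = 51/(51+43) = 51/94 = 0.5426

0.5426


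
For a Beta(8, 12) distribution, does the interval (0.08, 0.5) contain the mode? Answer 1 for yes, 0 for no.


Mode of Beta(a,b) = (a-1)/(a+b-2)
= (8-1)/(8+12-2) = 0.3889
Check: 0.08 <= 0.3889 <= 0.5?
Result: 1

1


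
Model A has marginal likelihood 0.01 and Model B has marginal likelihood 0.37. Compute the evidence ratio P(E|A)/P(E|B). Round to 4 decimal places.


Evidence ratio = P(E|A) / P(E|B)
= 0.01 / 0.37
= 0.027

0.027


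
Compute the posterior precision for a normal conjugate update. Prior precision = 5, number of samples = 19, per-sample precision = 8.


tau_post = tau_0 + n * tau
= 5 + 19 * 8 = 157

157


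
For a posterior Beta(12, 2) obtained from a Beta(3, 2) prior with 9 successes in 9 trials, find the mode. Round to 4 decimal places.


Mode = (alpha - 1) / (alpha + beta - 2)
= 11 / 12
= 0.9167

0.9167


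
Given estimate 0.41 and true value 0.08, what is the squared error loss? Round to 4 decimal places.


Squared error = (estimate - true)^2
Difference = 0.33
Loss = 0.33^2 = 0.1089

0.1089


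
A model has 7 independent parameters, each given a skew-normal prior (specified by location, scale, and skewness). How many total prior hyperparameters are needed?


Each skew-normal prior needs 3 hyperparameters (location, scale, and skewness).
Total = 3 * 7 = 21

21


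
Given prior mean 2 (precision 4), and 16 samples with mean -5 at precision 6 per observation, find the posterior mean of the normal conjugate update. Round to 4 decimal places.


The posterior mean is a precision-weighted average of prior and data.
Post. prec. = 4 + 96 = 100
Post. mean = (8 + -480)/100 = -472/100 = -4.72

-4.72


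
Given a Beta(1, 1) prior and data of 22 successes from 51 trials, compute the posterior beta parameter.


Number of failures = 51 - 22 = 29
Posterior beta = 1 + 29 = 30

30


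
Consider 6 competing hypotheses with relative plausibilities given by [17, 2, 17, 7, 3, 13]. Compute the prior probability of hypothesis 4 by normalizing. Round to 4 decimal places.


Sum of weights = 17 + 2 + 17 + 7 + 3 + 13 = 59
Normalized prior for H4 = 7 / 59
= 0.1186

0.1186


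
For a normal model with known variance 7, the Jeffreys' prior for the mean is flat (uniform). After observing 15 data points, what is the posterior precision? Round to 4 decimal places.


Jeffreys' prior for normal mean (known variance) is flat.
Prior precision = 0.
Posterior precision = prior_prec + n/sigma^2 = 0 + 15/7
= 2.1429

2.1429


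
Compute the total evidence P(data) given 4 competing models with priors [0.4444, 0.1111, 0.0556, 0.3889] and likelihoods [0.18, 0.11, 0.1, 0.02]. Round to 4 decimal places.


Marginal likelihood = sum P(model_i) * P(data|model_i)
Model 1: 0.4444 * 0.18 = 0.08
Model 2: 0.1111 * 0.11 = 0.0122
Model 3: 0.0556 * 0.1 = 0.0056
Model 4: 0.3889 * 0.02 = 0.0078
Total = 0.1056

0.1056


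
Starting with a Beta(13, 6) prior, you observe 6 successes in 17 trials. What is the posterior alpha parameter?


For a Beta-Binomial conjugate model:
Posterior alpha = prior alpha + number of successes
= 13 + 6 = 19

19


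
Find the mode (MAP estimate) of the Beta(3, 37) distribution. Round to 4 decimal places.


For Beta(a,b) with a,b > 1:
Mode = (a-1)/(a+b-2) = (3-1)/(40-2)
= 2/38 = 0.0526

0.0526


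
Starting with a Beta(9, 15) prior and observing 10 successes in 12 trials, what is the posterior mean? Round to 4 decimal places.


Posterior parameters: alpha = 9 + 10 = 19
beta = 15 + 2 = 17
Posterior mean = alpha / (alpha + beta) = 19 / 36
= 0.5278

0.5278


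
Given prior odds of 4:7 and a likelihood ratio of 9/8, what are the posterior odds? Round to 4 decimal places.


Posterior odds = prior odds * LR
Prior odds = 4/7 = 0.5714
LR = 9/8 = 1.125
Posterior odds = 0.5714 * 1.125 = 0.6429

0.6429


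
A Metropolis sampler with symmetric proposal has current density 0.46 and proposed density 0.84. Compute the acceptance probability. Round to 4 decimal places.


For symmetric proposals, acceptance = min(1, pi(x*)/pi(x))
= min(1, 0.84/0.46)
= min(1, 1.8261) = 1.0

1.0


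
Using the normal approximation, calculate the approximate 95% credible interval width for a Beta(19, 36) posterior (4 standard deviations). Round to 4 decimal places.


Var(Beta) = 19*36/(55^2 * 56) = 0.004
SD = 0.0635
Width ~ 4*SD = 0.2542

0.2542


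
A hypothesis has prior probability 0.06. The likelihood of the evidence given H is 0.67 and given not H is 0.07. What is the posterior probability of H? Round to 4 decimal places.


Using Bayes' theorem:
P(E) = 0.06 * 0.67 + 0.94 * 0.07
P(E) = 0.106
P(H|E) = (0.06 * 0.67) / 0.106 = 0.3792

0.3792


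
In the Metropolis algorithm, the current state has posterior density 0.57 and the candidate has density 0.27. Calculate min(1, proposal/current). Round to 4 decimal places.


Ratio = 0.27/0.57 = 0.4737
Acceptance probability = min(1, 0.4737)
= 0.4737

0.4737


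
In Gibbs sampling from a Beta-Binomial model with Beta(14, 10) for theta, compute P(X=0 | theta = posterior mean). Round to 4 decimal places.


Posterior mean = alpha/(alpha+beta) = 14/24 = 0.5833
P(X=0|theta=mean) = 1 - theta = 0.4167

0.4167


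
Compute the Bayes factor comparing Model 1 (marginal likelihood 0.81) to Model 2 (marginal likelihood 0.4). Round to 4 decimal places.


BF12 = marginal likelihood of M1 / marginal likelihood of M2
= 0.81/0.4
= 2.025

2.025


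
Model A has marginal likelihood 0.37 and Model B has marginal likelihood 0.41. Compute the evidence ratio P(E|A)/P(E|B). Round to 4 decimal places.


Evidence ratio = P(E|A) / P(E|B)
= 0.37 / 0.41
= 0.9024

0.9024


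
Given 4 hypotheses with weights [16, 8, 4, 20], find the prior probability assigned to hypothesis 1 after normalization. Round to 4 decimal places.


To normalize, divide each weight by the sum of all weights.
Sum = 48
Prior(H1) = 16/48 = 0.3333

0.3333


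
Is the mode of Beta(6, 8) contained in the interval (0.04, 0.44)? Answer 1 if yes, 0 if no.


Mode = (a-1)/(a+b-2) = 5/12 = 0.4167
Interval: (0.04, 0.44)
Contains mode? 1

1


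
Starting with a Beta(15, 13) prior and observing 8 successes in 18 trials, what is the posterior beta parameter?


Posterior beta = prior beta + failures
Failures = 18 - 8 = 10
beta_post = 13 + 10 = 23

23


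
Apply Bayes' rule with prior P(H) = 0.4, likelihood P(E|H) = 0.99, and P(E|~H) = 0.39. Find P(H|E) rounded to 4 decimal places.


Step 1: Compute marginal P(E) = P(E|H)P(H) + P(E|~H)P(~H)
= 0.99*0.4 + 0.39*0.6 = 0.63
Step 2: P(H|E) = P(E|H)P(H)/P(E) = 0.396/0.63
= 0.6286

0.6286


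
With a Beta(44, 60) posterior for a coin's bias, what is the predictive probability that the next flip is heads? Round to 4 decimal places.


The predictive probability equals the posterior mean.
P(next = heads) = alpha / (alpha + beta)
= 44 / 104 = 0.4231

0.4231


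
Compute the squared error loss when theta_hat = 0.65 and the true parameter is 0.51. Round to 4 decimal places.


L = (theta_hat - theta_true)^2
= (0.65 - 0.51)^2
= 0.14^2 = 0.0196

0.0196


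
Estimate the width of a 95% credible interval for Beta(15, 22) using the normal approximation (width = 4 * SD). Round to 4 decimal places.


For Beta(a,b): Var = ab/((a+b)^2(a+b+1))
Var = 0.0063, SD = 0.0796
Approximate 95% CI width = 4 * 0.0796 = 0.3186

0.3186


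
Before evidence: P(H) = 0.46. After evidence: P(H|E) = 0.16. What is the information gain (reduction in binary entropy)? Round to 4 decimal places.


Prior entropy = 0.9954
Posterior entropy = 0.6343
Information gain = 0.9954 - 0.6343 = 0.3611

0.3611


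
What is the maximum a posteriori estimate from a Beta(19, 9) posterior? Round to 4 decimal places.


The MAP estimate equals the mode of the distribution.
Mode of Beta(a,b) = (a-1)/(a+b-2)
= 18/26
= 0.6923

0.6923


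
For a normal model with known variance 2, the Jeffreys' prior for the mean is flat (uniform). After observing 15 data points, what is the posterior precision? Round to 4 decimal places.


Jeffreys' prior for normal mean (known variance) is flat.
Prior precision = 0.
Posterior precision = prior_prec + n/sigma^2 = 0 + 15/2
= 7.5

7.5


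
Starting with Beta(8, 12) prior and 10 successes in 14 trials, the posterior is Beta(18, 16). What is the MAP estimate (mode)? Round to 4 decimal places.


The mode of Beta(a, b) when a > 1 and b > 1 is (a-1)/(a+b-2)
= (18 - 1) / (18 + 16 - 2)
= 17 / 32
= 0.5312

0.5312


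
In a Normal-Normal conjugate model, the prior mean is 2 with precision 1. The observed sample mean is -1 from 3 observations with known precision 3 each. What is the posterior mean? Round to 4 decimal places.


Posterior precision = tau0 + n*tau = 1 + 3*3 = 10
Posterior mean = (tau0*mu0 + n*tau*xbar) / posterior_precision
= (1*2 + 3*3*-1) / 10
= -7 / 10 = -0.7

-0.7


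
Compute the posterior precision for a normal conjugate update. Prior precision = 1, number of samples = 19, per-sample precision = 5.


tau_post = tau_0 + n * tau
= 1 + 19 * 5 = 96

96


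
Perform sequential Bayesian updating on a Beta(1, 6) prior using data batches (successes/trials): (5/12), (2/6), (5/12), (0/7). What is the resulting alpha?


Accumulate successes: 12
Posterior alpha = prior alpha + sum of successes
= 1 + 12 = 13

13


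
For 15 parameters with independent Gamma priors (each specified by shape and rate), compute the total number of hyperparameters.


A Gamma prior has 2 hyperparameters per parameter.
Total = 15 * 2 = 30

30


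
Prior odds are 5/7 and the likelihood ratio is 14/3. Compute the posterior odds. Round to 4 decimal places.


Posterior odds = prior odds * likelihood ratio
= (5/7) * (14/3)
= 70 / 21
= 3.3333

3.3333


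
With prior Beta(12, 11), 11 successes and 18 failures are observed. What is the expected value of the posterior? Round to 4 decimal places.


Posterior = Beta(23, 29)
E[theta] = alpha/(alpha+beta)
= 23/52 = 0.4423

0.4423


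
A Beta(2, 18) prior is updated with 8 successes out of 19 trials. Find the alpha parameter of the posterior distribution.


In the Beta-Binomial conjugate update:
alpha_post = alpha_prior + successes
= 2 + 8
= 10

10


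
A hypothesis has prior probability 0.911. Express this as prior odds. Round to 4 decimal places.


Odds = P(H) / P(not H) = 0.911 / 0.089
= 10.236

10.236


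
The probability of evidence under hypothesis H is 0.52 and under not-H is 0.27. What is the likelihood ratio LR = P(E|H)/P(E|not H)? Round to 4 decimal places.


LR = 0.52 / 0.27
= 1.9259

1.9259


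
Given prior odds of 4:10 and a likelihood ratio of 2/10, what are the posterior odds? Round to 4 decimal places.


Posterior odds = prior odds * LR
Prior odds = 4/10 = 0.4
LR = 2/10 = 0.2
Posterior odds = 0.4 * 0.2 = 0.08

0.08


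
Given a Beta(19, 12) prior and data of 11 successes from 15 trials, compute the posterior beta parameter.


Number of failures = 15 - 11 = 4
Posterior beta = 12 + 4 = 16

16


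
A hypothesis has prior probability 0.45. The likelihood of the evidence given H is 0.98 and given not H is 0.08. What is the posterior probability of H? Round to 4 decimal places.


Using Bayes' theorem:
P(E) = 0.45 * 0.98 + 0.55 * 0.08
P(E) = 0.485
P(H|E) = (0.45 * 0.98) / 0.485 = 0.9093

0.9093


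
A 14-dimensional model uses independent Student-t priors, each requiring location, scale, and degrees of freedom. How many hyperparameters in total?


Per parameter: 3 (location, scale, and degrees of freedom).
Total = 14 * 3 = 42

42


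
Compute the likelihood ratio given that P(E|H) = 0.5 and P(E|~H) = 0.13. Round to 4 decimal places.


LR = P(E|H) / P(E|~H)
= 0.5 / 0.13 = 3.8462

3.8462


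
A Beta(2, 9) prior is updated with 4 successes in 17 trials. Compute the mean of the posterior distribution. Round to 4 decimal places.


After update: Beta(6, 22)
Mean = 6 / (6 + 22) = 6 / 28
= 0.2143

0.2143


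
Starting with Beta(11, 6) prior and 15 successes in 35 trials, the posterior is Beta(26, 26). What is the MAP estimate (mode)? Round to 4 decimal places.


The mode of Beta(a, b) when a > 1 and b > 1 is (a-1)/(a+b-2)
= (26 - 1) / (26 + 26 - 2)
= 25 / 50
= 0.5

0.5


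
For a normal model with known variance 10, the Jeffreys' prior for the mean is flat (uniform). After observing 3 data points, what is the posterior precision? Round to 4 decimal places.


Jeffreys' prior for normal mean (known variance) is flat.
Prior precision = 0.
Posterior precision = prior_prec + n/sigma^2 = 0 + 3/10
= 0.3

0.3


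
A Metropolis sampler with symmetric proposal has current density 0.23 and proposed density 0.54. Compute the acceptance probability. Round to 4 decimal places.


For symmetric proposals, acceptance = min(1, pi(x*)/pi(x))
= min(1, 0.54/0.23)
= min(1, 2.3478) = 1.0

1.0


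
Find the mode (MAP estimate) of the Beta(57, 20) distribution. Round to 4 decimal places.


For Beta(a,b) with a,b > 1:
Mode = (a-1)/(a+b-2) = (57-1)/(77-2)
= 56/75 = 0.7467

0.7467


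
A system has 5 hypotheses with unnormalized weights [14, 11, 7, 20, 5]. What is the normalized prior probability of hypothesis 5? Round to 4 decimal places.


The normalized prior is the weight divided by the total.
Total weight = 57
P(H5) = 5 / 57 = 0.0877

0.0877


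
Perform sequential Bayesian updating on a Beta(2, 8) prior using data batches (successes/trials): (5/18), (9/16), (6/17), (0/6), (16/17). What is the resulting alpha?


Accumulate successes: 36
Posterior alpha = prior alpha + sum of successes
= 2 + 36 = 38

38


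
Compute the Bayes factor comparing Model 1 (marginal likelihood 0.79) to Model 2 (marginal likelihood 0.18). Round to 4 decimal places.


BF12 = marginal likelihood of M1 / marginal likelihood of M2
= 0.79/0.18
= 4.3889

4.3889


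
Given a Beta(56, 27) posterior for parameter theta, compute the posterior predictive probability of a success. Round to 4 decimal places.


For a Beta-Bernoulli model, the predictive probability is the mean:
P(success) = 56/(56+27) = 56/83 = 0.6747

0.6747


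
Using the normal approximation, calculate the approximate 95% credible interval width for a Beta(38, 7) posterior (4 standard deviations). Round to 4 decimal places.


Var(Beta) = 38*7/(45^2 * 46) = 0.0029
SD = 0.0534
Width ~ 4*SD = 0.2138

0.2138


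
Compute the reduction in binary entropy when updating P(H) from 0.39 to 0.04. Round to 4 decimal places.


H_before = -p*log2(p) - (1-p)*log2(1-p) for p=0.39: 0.9648
H_after for p=0.04: 0.2423
Reduction = 0.9648 - 0.2423 = 0.7225

0.7225


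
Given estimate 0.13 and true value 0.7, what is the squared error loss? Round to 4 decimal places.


Squared error = (estimate - true)^2
Difference = -0.57
Loss = -0.57^2 = 0.3249

0.3249


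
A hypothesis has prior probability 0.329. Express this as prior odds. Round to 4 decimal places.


Odds = P(H) / P(not H) = 0.329 / 0.671
= 0.4903

0.4903


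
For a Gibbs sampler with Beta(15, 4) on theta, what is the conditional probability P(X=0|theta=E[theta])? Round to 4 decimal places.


E[theta] = 15/(15+4) = 0.7895
P(X=0|theta) = 1 - theta = 0.2105

0.2105


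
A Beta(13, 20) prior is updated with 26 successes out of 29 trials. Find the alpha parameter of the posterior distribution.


In the Beta-Binomial conjugate update:
alpha_post = alpha_prior + successes
= 13 + 26
= 39

39


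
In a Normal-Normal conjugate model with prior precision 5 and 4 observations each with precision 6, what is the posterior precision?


Posterior precision = prior precision + n * observation precision
= 5 + 4 * 6
= 5 + 24 = 29

29


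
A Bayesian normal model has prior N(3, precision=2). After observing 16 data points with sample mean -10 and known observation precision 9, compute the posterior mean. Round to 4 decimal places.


Posterior mean = (prior_precision * prior_mean + n * data_precision * data_mean) / (prior_precision + n * data_precision)
Numerator = 2*3 + 16*9*-10 = -1434
Denominator = 2 + 16*9 = 146
Posterior mean = -9.8219

-9.8219


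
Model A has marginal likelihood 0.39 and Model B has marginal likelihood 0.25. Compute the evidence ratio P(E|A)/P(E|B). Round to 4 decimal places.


Evidence ratio = P(E|A) / P(E|B)
= 0.39 / 0.25
= 1.56

1.56


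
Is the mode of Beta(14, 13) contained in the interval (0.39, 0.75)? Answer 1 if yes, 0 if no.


Mode = (a-1)/(a+b-2) = 13/25 = 0.52
Interval: (0.39, 0.75)
Contains mode? 1

1


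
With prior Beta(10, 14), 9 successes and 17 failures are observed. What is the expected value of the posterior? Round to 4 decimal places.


Posterior = Beta(19, 31)
E[theta] = alpha/(alpha+beta)
= 19/50 = 0.38

0.38


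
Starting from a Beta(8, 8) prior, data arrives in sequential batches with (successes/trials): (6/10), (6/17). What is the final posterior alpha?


In sequential Bayesian updating, we sum all successes.
Total successes = 12
Final alpha = 8 + 12 = 20

20


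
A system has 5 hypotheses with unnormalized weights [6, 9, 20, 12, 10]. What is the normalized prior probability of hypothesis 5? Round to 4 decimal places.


The normalized prior is the weight divided by the total.
Total weight = 57
P(H5) = 10 / 57 = 0.1754

0.1754


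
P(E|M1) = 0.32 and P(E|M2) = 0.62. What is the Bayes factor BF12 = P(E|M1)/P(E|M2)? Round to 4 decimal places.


Bayes factor BF12 = P(E|M1) / P(E|M2)
= 0.32 / 0.62
= 0.5161

0.5161


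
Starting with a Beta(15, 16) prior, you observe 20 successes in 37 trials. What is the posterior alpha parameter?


For a Beta-Binomial conjugate model:
Posterior alpha = prior alpha + number of successes
= 15 + 20 = 35

35


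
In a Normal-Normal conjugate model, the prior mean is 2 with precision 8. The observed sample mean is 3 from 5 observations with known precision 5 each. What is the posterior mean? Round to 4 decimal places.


Posterior precision = tau0 + n*tau = 8 + 5*5 = 33
Posterior mean = (tau0*mu0 + n*tau*xbar) / posterior_precision
= (8*2 + 5*5*3) / 33
= 91 / 33 = 2.7576

2.7576


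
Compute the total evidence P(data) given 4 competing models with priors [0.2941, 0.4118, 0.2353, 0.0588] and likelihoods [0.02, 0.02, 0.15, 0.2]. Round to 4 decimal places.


Marginal likelihood = sum P(model_i) * P(data|model_i)
Model 1: 0.2941 * 0.02 = 0.0059
Model 2: 0.4118 * 0.02 = 0.0082
Model 3: 0.2353 * 0.15 = 0.0353
Model 4: 0.0588 * 0.2 = 0.0118
Total = 0.0612

0.0612


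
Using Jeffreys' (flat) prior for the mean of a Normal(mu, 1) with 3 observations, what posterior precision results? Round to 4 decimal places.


Flat prior means prior precision is 0.
Posterior precision = n / sigma^2 = 3/1 = 3.0

3.0


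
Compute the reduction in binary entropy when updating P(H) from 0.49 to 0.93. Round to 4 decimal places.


H_before = -p*log2(p) - (1-p)*log2(1-p) for p=0.49: 0.9997
H_after for p=0.93: 0.3659
Reduction = 0.9997 - 0.3659 = 0.6338

0.6338


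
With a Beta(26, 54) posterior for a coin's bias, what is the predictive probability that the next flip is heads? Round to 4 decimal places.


The predictive probability equals the posterior mean.
P(next = heads) = alpha / (alpha + beta)
= 26 / 80 = 0.325

0.325


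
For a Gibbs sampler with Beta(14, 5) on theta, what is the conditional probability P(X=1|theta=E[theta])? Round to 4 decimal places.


E[theta] = 14/(14+5) = 0.7368
P(X=1|theta) = theta = 0.7368

0.7368


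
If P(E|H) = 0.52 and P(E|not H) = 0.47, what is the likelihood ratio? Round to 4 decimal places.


Likelihood ratio = P(E|H) / P(E|not H)
= 0.52 / 0.47
= 1.1064

1.1064


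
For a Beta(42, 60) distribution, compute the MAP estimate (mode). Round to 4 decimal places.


MAP = mode = (a-1)/(a+b-2)
= (42-1)/(42+60-2)
= 41/100 = 0.41

0.41


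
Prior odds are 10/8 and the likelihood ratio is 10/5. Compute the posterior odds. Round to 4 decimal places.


Posterior odds = prior odds * likelihood ratio
= (10/8) * (10/5)
= 100 / 40
= 2.5

2.5


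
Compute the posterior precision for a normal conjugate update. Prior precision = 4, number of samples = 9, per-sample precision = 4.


tau_post = tau_0 + n * tau
= 4 + 9 * 4 = 40

40


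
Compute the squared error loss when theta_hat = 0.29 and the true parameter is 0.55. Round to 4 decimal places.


L = (theta_hat - theta_true)^2
= (0.29 - 0.55)^2
= -0.26^2 = 0.0676

0.0676


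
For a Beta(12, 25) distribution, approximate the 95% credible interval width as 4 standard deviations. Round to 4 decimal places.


Variance of Beta(a,b) = ab / ((a+b)^2 * (a+b+1))
= 12*25 / ((37)^2 * 38)
= 0.0058
SD = sqrt(0.0058) = 0.0759
Width = 4 * SD = 0.3038

0.3038


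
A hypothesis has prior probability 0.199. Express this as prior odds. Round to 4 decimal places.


Odds = P(H) / P(not H) = 0.199 / 0.801
= 0.2484

0.2484


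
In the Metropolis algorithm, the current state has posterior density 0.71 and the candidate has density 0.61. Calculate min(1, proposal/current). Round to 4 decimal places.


Ratio = 0.61/0.71 = 0.8592
Acceptance probability = min(1, 0.8592)
= 0.8592

0.8592


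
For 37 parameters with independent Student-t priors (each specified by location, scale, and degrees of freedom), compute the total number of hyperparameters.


A Student-t prior has 3 hyperparameters per parameter.
Total = 37 * 3 = 111

111


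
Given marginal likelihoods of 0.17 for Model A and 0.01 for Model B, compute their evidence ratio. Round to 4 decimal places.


Ratio = ML(A) / ML(B) = 0.17/0.01
= 17.0

17.0


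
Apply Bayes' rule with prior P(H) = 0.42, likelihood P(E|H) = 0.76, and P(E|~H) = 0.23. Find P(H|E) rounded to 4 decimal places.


Step 1: Compute marginal P(E) = P(E|H)P(H) + P(E|~H)P(~H)
= 0.76*0.42 + 0.23*0.58 = 0.4526
Step 2: P(H|E) = P(E|H)P(H)/P(E) = 0.3192/0.4526
= 0.7053

0.7053


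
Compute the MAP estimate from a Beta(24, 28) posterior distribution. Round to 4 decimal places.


MAP = mode of Beta distribution
= (alpha - 1)/(alpha + beta - 2)
= (24-1)/(24+28-2)
= 23/50 = 0.46

0.46


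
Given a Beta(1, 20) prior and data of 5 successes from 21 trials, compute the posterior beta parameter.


Number of failures = 21 - 5 = 16
Posterior beta = 20 + 16 = 36

36


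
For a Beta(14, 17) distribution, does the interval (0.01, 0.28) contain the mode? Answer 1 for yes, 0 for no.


Mode of Beta(a,b) = (a-1)/(a+b-2)
= (14-1)/(14+17-2) = 0.4483
Check: 0.01 <= 0.4483 <= 0.28?
Result: 0

0


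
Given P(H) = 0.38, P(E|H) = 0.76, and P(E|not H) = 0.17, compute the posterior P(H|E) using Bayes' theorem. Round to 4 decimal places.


By Bayes' theorem: P(H|E) = P(E|H)*P(H) / P(E)
P(E) = P(E|H)*P(H) + P(E|not H)*P(not H)
P(E) = 0.76*0.38 + 0.17*0.62 = 0.3942
P(H|E) = 0.76*0.38 / 0.3942 = 0.7326

0.7326


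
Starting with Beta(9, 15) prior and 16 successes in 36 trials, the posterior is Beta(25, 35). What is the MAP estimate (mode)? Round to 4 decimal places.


The mode of Beta(a, b) when a > 1 and b > 1 is (a-1)/(a+b-2)
= (25 - 1) / (25 + 35 - 2)
= 24 / 58
= 0.4138

0.4138


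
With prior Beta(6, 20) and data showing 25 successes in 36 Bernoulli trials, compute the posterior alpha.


Conjugate update: alpha_posterior = alpha_prior + k
= 6 + 25 = 31

31


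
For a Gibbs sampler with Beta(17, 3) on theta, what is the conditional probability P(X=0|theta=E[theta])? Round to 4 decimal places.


E[theta] = 17/(17+3) = 0.85
P(X=0|theta) = 1 - theta = 0.15

0.15


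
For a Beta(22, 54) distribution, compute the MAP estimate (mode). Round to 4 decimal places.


MAP = mode = (a-1)/(a+b-2)
= (22-1)/(22+54-2)
= 21/74 = 0.2838

0.2838


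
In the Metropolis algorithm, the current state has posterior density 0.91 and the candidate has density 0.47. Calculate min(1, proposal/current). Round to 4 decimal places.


Ratio = 0.47/0.91 = 0.5165
Acceptance probability = min(1, 0.5165)
= 0.5165

0.5165


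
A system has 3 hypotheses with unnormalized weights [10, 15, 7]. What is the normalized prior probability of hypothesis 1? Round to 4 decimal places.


The normalized prior is the weight divided by the total.
Total weight = 32
P(H1) = 10 / 32 = 0.3125

0.3125


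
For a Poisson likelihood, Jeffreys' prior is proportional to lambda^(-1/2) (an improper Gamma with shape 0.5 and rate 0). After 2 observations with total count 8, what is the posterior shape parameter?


Jeffreys' prior for Poisson is proportional to lambda^(-1/2).
Posterior is Gamma(0.5 + S, 0 + n) = Gamma(0.5 + 8, 2).
Posterior shape = 0.5 + S = 0.5 + 8 = 8.5

8.5


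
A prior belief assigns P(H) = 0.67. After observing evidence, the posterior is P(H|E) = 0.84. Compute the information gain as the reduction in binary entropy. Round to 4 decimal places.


H(prior) = -0.67*log2(0.67) - 0.33*log2(0.33)
= 0.9149
H(post) = -0.84*log2(0.84) - 0.16*log2(0.16)
= 0.6343
IG = 0.9149 - 0.6343 = 0.2806

0.2806


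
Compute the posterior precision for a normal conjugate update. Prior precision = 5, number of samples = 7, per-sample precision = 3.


tau_post = tau_0 + n * tau
= 5 + 7 * 3 = 26

26


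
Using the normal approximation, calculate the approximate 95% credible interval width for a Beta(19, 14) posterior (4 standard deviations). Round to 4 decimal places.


Var(Beta) = 19*14/(33^2 * 34) = 0.0072
SD = 0.0848
Width ~ 4*SD = 0.339

0.339


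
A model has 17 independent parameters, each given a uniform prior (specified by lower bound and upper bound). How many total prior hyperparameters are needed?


Each uniform prior needs 2 hyperparameters (lower bound and upper bound).
Total = 2 * 17 = 34

34


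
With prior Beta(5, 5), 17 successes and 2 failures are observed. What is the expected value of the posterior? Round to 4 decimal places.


Posterior = Beta(22, 7)
E[theta] = alpha/(alpha+beta)
= 22/29 = 0.7586

0.7586


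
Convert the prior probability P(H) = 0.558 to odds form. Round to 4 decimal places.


P(not H) = 1 - 0.558 = 0.442
Odds = 0.558 / 0.442 = 1.2624

1.2624


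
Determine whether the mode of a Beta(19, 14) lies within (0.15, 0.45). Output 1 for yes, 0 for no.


First find the mode: (a-1)/(a+b-2) = 0.5806
Is 0.5806 in (0.15, 0.45)? 0

0


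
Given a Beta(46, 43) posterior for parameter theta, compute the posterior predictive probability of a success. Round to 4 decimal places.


For a Beta-Bernoulli model, the predictive probability is the mean:
P(success) = 46/(46+43) = 46/89 = 0.5169

0.5169
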